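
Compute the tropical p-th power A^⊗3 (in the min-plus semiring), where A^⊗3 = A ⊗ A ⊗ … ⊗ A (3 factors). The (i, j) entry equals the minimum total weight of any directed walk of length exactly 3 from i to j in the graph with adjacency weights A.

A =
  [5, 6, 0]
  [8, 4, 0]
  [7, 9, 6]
A^⊗3 =
  [12, 13, 7]
  [11, 12, 7]
  [14, 16, 12]

Each entry (A^⊗3)_ij equals the minimum over all length-3 walks i = v_0 → v_1 → … → v_3 = j of Σ_t A[v_t][v_{t+1}]. For example, for (i, j) = (0, 2) we minimise over 9 possible intermediate vertex sequences; the minimum is 7, attained along the walk 0 → 2 → 0 → 2.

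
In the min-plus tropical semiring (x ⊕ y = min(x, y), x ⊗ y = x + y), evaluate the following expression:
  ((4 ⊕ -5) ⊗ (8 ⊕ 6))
((4 ⊕ -5) ⊗ (8 ⊕ 6)) = 1

Expand innermost to outermost. Recall ⊕ takes the minimum of its arguments and ⊗ takes their sum. Working out the expression ((4 ⊕ -5) ⊗ (8 ⊕ 6)) gives 1.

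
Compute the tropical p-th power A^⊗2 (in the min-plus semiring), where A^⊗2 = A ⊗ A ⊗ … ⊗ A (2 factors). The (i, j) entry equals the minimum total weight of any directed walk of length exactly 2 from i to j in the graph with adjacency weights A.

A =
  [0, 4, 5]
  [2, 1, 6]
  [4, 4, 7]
A^⊗2 =
  [0, 4, 5]
  [2, 2, 7]
  [4, 5, 9]

Each entry (A^⊗2)_ij equals the minimum over all length-2 walks i = v_0 → v_1 → … → v_2 = j of Σ_t A[v_t][v_{t+1}]. For example, for (i, j) = (0, 2) we minimise over 3 possible intermediate vertex sequences; the minimum is 5, attained along the walk 0 → 0 → 2.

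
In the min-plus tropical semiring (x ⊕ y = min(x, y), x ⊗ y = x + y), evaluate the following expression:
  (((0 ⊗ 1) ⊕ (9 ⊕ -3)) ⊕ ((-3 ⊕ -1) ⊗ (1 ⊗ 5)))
(((0 ⊗ 1) ⊕ (9 ⊕ -3)) ⊕ ((-3 ⊕ -1) ⊗ (1 ⊗ 5))) = -3

Expand innermost to outermost. Recall ⊕ takes the minimum of its arguments and ⊗ takes their sum. Working out the expression (((0 ⊗ 1) ⊕ (9 ⊕ -3)) ⊕ ((-3 ⊕ -1) ⊗ (1 ⊗ 5))) gives -3.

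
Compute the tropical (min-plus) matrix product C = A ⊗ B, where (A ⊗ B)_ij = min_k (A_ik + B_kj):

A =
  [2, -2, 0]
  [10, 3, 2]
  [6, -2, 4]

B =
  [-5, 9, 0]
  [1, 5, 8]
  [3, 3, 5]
A ⊗ B =
  [-3, 3, 2]
  [4, 5, 7]
  [-1, 3, 6]

Apply the min-plus product entry-by-entry:
  C[0][0] = min over k of (A[0][0] + B[0][0] = 2 + -5 = -3, A[0][1] + B[1][0] = -2 + 1 = -1, A[0][2] + B[2][0] = 0 + 3 = 3) = -3 (attained at k = 0)
  C[0][1] = min over k of (A[0][0] + B[0][1] = 2 + 9 = 11, A[0][1] + B[1][1] = -2 + 5 = 3, A[0][2] + B[2][1] = 0 + 3 = 3) = 3 (attained at k = 1)
  C[0][2] = min over k of (A[0][0] + B[0][2] = 2 + 0 = 2, A[0][1] + B[1][2] = -2 + 8 = 6, A[0][2] + B[2][2] = 0 + 5 = 5) = 2 (attained at k = 0)
  C[1][0] = min over k of (A[1][0] + B[0][0] = 10 + -5 = 5, A[1][1] + B[1][0] = 3 + 1 = 4, A[1][2] + B[2][0] = 2 + 3 = 5) = 4 (attained at k = 1)
  C[1][1] = min over k of (A[1][0] + B[0][1] = 10 + 9 = 19, A[1][1] + B[1][1] = 3 + 5 = 8, A[1][2] + B[2][1] = 2 + 3 = 5) = 5 (attained at k = 2)
  C[1][2] = min over k of (A[1][0] + B[0][2] = 10 + 0 = 10, A[1][1] + B[1][2] = 3 + 8 = 11, A[1][2] + B[2][2] = 2 + 5 = 7) = 7 (attained at k = 2)
  C[2][0] = min over k of (A[2][0] + B[0][0] = 6 + -5 = 1, A[2][1] + B[1][0] = -2 + 1 = -1, A[2][2] + B[2][0] = 4 + 3 = 7) = -1 (attained at k = 1)
  C[2][1] = min over k of (A[2][0] + B[0][1] = 6 + 9 = 15, A[2][1] + B[1][1] = -2 + 5 = 3, A[2][2] + B[2][1] = 4 + 3 = 7) = 3 (attained at k = 1)
  C[2][2] = min over k of (A[2][0] + B[0][2] = 6 + 0 = 6, A[2][1] + B[1][2] = -2 + 8 = 6, A[2][2] + B[2][2] = 4 + 5 = 9) = 6 (attained at k = 0)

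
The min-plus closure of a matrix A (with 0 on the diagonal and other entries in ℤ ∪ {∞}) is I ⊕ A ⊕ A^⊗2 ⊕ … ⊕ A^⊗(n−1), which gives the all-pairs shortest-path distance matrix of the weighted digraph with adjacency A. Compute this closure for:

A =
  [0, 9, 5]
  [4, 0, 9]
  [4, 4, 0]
Closure =
  [0, 9, 5]
  [4, 0, 9]
  [4, 4, 0]

This is the Floyd-Warshall all-pairs shortest-path computation. For each intermediate vertex k = 0, 1, …, 2, update dist[i][j] ← min(dist[i][j], dist[i][k] + dist[k][j]). The final matrix gives, for each (i, j), the minimum total weight of any directed path from i to j (possibly empty when i = j).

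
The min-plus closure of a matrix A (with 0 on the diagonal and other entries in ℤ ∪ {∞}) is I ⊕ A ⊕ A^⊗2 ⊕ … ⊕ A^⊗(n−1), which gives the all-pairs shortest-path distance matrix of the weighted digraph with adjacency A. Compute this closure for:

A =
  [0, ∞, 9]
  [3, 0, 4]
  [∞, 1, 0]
Closure =
  [0, 10, 9]
  [3, 0, 4]
  [4, 1, 0]

This is the Floyd-Warshall all-pairs shortest-path computation. For each intermediate vertex k = 0, 1, …, 2, update dist[i][j] ← min(dist[i][j], dist[i][k] + dist[k][j]). The final matrix gives, for each (i, j), the minimum total weight of any directed path from i to j (possibly empty when i = j).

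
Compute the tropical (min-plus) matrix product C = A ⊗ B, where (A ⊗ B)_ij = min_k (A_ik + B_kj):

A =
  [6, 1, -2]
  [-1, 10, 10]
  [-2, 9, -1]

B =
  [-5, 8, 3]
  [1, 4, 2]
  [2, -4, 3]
A ⊗ B =
  [0, -6, 1]
  [-6, 6, 2]
  [-7, -5, 1]

Apply the min-plus product entry-by-entry:
  C[0][0] = min over k of (A[0][0] + B[0][0] = 6 + -5 = 1, A[0][1] + B[1][0] = 1 + 1 = 2, A[0][2] + B[2][0] = -2 + 2 = 0) = 0 (attained at k = 2)
  C[0][1] = min over k of (A[0][0] + B[0][1] = 6 + 8 = 14, A[0][1] + B[1][1] = 1 + 4 = 5, A[0][2] + B[2][1] = -2 + -4 = -6) = -6 (attained at k = 2)
  C[0][2] = min over k of (A[0][0] + B[0][2] = 6 + 3 = 9, A[0][1] + B[1][2] = 1 + 2 = 3, A[0][2] + B[2][2] = -2 + 3 = 1) = 1 (attained at k = 2)
  C[1][0] = min over k of (A[1][0] + B[0][0] = -1 + -5 = -6, A[1][1] + B[1][0] = 10 + 1 = 11, A[1][2] + B[2][0] = 10 + 2 = 12) = -6 (attained at k = 0)
  C[1][1] = min over k of (A[1][0] + B[0][1] = -1 + 8 = 7, A[1][1] + B[1][1] = 10 + 4 = 14, A[1][2] + B[2][1] = 10 + -4 = 6) = 6 (attained at k = 2)
  C[1][2] = min over k of (A[1][0] + B[0][2] = -1 + 3 = 2, A[1][1] + B[1][2] = 10 + 2 = 12, A[1][2] + B[2][2] = 10 + 3 = 13) = 2 (attained at k = 0)
  C[2][0] = min over k of (A[2][0] + B[0][0] = -2 + -5 = -7, A[2][1] + B[1][0] = 9 + 1 = 10, A[2][2] + B[2][0] = -1 + 2 = 1) = -7 (attained at k = 0)
  C[2][1] = min over k of (A[2][0] + B[0][1] = -2 + 8 = 6, A[2][1] + B[1][1] = 9 + 4 = 13, A[2][2] + B[2][1] = -1 + -4 = -5) = -5 (attained at k = 2)
  C[2][2] = min over k of (A[2][0] + B[0][2] = -2 + 3 = 1, A[2][1] + B[1][2] = 9 + 2 = 11, A[2][2] + B[2][2] = -1 + 3 = 2) = 1 (attained at k = 0)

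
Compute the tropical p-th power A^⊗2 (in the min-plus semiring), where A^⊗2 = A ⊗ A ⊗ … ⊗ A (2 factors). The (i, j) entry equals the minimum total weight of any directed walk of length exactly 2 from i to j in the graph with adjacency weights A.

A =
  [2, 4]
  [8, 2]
A^⊗2 =
  [4, 6]
  [10, 4]

Each entry (A^⊗2)_ij equals the minimum over all length-2 walks i = v_0 → v_1 → … → v_2 = j of Σ_t A[v_t][v_{t+1}]. For example, for (i, j) = (0, 1) we minimise over 2 possible intermediate vertex sequences; the minimum is 6, attained along the walk 0 → 0 → 1.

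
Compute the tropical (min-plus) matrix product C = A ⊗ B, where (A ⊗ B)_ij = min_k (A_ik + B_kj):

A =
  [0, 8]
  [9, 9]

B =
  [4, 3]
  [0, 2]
A ⊗ B =
  [4, 3]
  [9, 11]

Apply the min-plus product entry-by-entry:
  C[0][0] = min over k of (A[0][0] + B[0][0] = 0 + 4 = 4, A[0][1] + B[1][0] = 8 + 0 = 8) = 4 (attained at k = 0)
  C[0][1] = min over k of (A[0][0] + B[0][1] = 0 + 3 = 3, A[0][1] + B[1][1] = 8 + 2 = 10) = 3 (attained at k = 0)
  C[1][0] = min over k of (A[1][0] + B[0][0] = 9 + 4 = 13, A[1][1] + B[1][0] = 9 + 0 = 9) = 9 (attained at k = 1)
  C[1][1] = min over k of (A[1][0] + B[0][1] = 9 + 3 = 12, A[1][1] + B[1][1] = 9 + 2 = 11) = 11 (attained at k = 1)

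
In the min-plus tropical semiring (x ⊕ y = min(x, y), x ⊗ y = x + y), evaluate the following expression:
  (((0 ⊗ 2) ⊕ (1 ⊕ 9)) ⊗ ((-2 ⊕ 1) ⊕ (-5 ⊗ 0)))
(((0 ⊗ 2) ⊕ (1 ⊕ 9)) ⊗ ((-2 ⊕ 1) ⊕ (-5 ⊗ 0))) = -4

Expand innermost to outermost. Recall ⊕ takes the minimum of its arguments and ⊗ takes their sum. Working out the expression (((0 ⊗ 2) ⊕ (1 ⊕ 9)) ⊗ ((-2 ⊕ 1) ⊕ (-5 ⊗ 0))) gives -4.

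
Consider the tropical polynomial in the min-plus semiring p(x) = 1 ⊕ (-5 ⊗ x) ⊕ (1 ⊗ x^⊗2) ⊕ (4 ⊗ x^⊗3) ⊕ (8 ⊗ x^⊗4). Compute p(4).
p(4) = -1

A tropical monomial a ⊗ x^⊗i evaluates to a + i · x. Evaluating each term at x = 4:
  Term 0 contributes 1 + 0 · 4 = 1
  Term 1 contributes -5 + 1 · 4 = -1
  Term 2 contributes 1 + 2 · 4 = 9
  Term 3 contributes 4 + 3 · 4 = 16
  Term 4 contributes 8 + 4 · 4 = 24
p(4) = ⊕ of these = min[1, -1, 9, 16, 24] = -1.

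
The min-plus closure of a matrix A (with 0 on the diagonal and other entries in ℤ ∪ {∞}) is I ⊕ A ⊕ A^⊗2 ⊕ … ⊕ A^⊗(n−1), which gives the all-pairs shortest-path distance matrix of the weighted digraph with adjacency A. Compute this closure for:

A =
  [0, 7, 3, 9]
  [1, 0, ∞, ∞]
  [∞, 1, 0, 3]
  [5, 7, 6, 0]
Closure =
  [0, 4, 3, 6]
  [1, 0, 4, 7]
  [2, 1, 0, 3]
  [5, 7, 6, 0]

This is the Floyd-Warshall all-pairs shortest-path computation. For each intermediate vertex k = 0, 1, …, 3, update dist[i][j] ← min(dist[i][j], dist[i][k] + dist[k][j]). The final matrix gives, for each (i, j), the minimum total weight of any directed path from i to j (possibly empty when i = j).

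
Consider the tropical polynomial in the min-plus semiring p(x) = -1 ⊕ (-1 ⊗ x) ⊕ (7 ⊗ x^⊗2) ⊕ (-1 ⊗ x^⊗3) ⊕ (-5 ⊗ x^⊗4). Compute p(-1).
p(-1) = -9

A tropical monomial a ⊗ x^⊗i evaluates to a + i · x. Evaluating each term at x = -1:
  Term 0 contributes -1 + 0 · -1 = -1
  Term 1 contributes -1 + 1 · -1 = -2
  Term 2 contributes 7 + 2 · -1 = 5
  Term 3 contributes -1 + 3 · -1 = -4
  Term 4 contributes -5 + 4 · -1 = -9
p(-1) = ⊕ of these = min[-1, -2, 5, -4, -9] = -9.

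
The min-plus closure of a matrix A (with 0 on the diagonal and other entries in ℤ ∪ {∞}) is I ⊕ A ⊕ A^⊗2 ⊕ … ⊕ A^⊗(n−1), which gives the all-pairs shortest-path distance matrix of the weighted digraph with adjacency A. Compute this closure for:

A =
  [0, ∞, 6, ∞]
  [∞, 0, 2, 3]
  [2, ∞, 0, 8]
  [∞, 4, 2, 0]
Closure =
  [0, 18, 6, 14]
  [4, 0, 2, 3]
  [2, 12, 0, 8]
  [4, 4, 2, 0]

This is the Floyd-Warshall all-pairs shortest-path computation. For each intermediate vertex k = 0, 1, …, 3, update dist[i][j] ← min(dist[i][j], dist[i][k] + dist[k][j]). The final matrix gives, for each (i, j), the minimum total weight of any directed path from i to j (possibly empty when i = j).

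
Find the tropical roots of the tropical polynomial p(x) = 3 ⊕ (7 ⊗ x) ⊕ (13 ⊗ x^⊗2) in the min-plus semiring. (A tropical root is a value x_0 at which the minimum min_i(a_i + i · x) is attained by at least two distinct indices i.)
Roots: {-6, -4}

Each tropical root is a break point of the lower envelope of the lines y = a_i + i · x (there are 3 lines, with slopes 0, 1, ..., 2). Only the lines that attain the minimum somewhere contribute to roots; other lines are dominated. Here the surviving (envelope) indices are i = 2, i = 1, i = 0.
Intersections between consecutive envelope lines give the roots: for adjacent envelope indices i < j the intersection is x = (a_i − a_j) / (j − i). Reading off the sorted break points: {-6, -4}.
Verification: at each break x_0, at least two indices attain the minimum of min_i(a_i + i · x_0).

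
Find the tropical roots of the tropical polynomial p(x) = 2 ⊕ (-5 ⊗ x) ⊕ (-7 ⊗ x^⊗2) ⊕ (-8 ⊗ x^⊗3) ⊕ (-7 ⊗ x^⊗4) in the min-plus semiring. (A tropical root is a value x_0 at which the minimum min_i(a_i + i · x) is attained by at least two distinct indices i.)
Roots: {-1, 1, 2, 7}

Each tropical root is a break point of the lower envelope of the lines y = a_i + i · x (there are 5 lines, with slopes 0, 1, ..., 4). Only the lines that attain the minimum somewhere contribute to roots; other lines are dominated. Here the surviving (envelope) indices are i = 4, i = 3, i = 2, i = 1, i = 0.
Intersections between consecutive envelope lines give the roots: for adjacent envelope indices i < j the intersection is x = (a_i − a_j) / (j − i). Reading off the sorted break points: {-1, 1, 2, 7}.
Verification: at each break x_0, at least two indices attain the minimum of min_i(a_i + i · x_0).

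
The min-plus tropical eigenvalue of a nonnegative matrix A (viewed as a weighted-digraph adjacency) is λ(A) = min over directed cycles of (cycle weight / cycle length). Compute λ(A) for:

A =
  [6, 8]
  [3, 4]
λ(A) = 4

Enumerate directed cycles and compute their means (weight / length). Sample:
  cycle 0 → 0: weight = 6, length = 1, mean = 6/1 ≈ 6.000
  cycle 1 → 1: weight = 4, length = 1, mean = 4/1 ≈ 4.000
  cycle 0 → 1 → 0: weight = 11, length = 2, mean = 11/2 ≈ 5.500
  cycle 1 → 0 → 1: weight = 11, length = 2, mean = 11/2 ≈ 5.500
Minimum mean = 4.000, attained e.g. along the cycle 1 → 1 with weight 4 and length 1. So λ(A) = 4/1 = 4.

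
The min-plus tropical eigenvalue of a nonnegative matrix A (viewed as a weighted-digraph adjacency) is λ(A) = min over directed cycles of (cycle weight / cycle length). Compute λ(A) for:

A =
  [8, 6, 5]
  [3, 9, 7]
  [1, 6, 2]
λ(A) = 2

Enumerate directed cycles and compute their means (weight / length). Sample:
  cycle 0 → 0: weight = 8, length = 1, mean = 8/1 ≈ 8.000
  cycle 1 → 1: weight = 9, length = 1, mean = 9/1 ≈ 9.000
  cycle 2 → 2: weight = 2, length = 1, mean = 2/1 ≈ 2.000
  cycle 0 → 1 → 0: weight = 9, length = 2, mean = 9/2 ≈ 4.500
  cycle 0 → 2 → 0: weight = 6, length = 2, mean = 6/2 ≈ 3.000
  cycle 1 → 0 → 1: weight = 9, length = 2, mean = 9/2 ≈ 4.500
Minimum mean = 2.000, attained e.g. along the cycle 2 → 2 with weight 2 and length 1. So λ(A) = 2/1 = 2.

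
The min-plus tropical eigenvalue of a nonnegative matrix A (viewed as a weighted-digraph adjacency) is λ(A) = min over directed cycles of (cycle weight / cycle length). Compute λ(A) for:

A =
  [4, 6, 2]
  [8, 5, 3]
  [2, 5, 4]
λ(A) = 2

Enumerate directed cycles and compute their means (weight / length). Sample:
  cycle 0 → 0: weight = 4, length = 1, mean = 4/1 ≈ 4.000
  cycle 1 → 1: weight = 5, length = 1, mean = 5/1 ≈ 5.000
  cycle 2 → 2: weight = 4, length = 1, mean = 4/1 ≈ 4.000
  cycle 0 → 1 → 0: weight = 14, length = 2, mean = 14/2 ≈ 7.000
  cycle 0 → 2 → 0: weight = 4, length = 2, mean = 4/2 ≈ 2.000
  cycle 1 → 0 → 1: weight = 14, length = 2, mean = 14/2 ≈ 7.000
Minimum mean = 2.000, attained e.g. along the cycle 0 → 2 → 0 with weight 4 and length 2. So λ(A) = 4/2 = 2.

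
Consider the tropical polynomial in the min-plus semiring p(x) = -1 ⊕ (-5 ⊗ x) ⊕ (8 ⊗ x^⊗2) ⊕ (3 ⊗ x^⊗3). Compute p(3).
p(3) = -2

A tropical monomial a ⊗ x^⊗i evaluates to a + i · x. Evaluating each term at x = 3:
  Term 0 contributes -1 + 0 · 3 = -1
  Term 1 contributes -5 + 1 · 3 = -2
  Term 2 contributes 8 + 2 · 3 = 14
  Term 3 contributes 3 + 3 · 3 = 12
p(3) = ⊕ of these = min[-1, -2, 14, 12] = -2.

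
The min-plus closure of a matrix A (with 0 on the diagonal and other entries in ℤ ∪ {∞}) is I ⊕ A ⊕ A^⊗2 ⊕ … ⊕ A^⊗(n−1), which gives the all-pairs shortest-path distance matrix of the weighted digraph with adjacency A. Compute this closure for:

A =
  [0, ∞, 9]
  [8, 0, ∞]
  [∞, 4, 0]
Closure =
  [0, 13, 9]
  [8, 0, 17]
  [12, 4, 0]

This is the Floyd-Warshall all-pairs shortest-path computation. For each intermediate vertex k = 0, 1, …, 2, update dist[i][j] ← min(dist[i][j], dist[i][k] + dist[k][j]). The final matrix gives, for each (i, j), the minimum total weight of any directed path from i to j (possibly empty when i = j).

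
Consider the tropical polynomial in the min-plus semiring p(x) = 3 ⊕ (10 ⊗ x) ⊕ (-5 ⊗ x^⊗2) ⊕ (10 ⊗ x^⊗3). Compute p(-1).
p(-1) = -7

A tropical monomial a ⊗ x^⊗i evaluates to a + i · x. Evaluating each term at x = -1:
  Term 0 contributes 3 + 0 · -1 = 3
  Term 1 contributes 10 + 1 · -1 = 9
  Term 2 contributes -5 + 2 · -1 = -7
  Term 3 contributes 10 + 3 · -1 = 7
p(-1) = ⊕ of these = min[3, 9, -7, 7] = -7.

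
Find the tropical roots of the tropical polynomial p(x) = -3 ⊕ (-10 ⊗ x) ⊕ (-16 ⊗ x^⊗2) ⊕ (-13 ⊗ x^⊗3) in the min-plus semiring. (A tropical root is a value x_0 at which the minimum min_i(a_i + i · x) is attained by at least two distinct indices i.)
Roots: {-3, 6, 7}

Each tropical root is a break point of the lower envelope of the lines y = a_i + i · x (there are 4 lines, with slopes 0, 1, ..., 3). Only the lines that attain the minimum somewhere contribute to roots; other lines are dominated. Here the surviving (envelope) indices are i = 3, i = 2, i = 1, i = 0.
Intersections between consecutive envelope lines give the roots: for adjacent envelope indices i < j the intersection is x = (a_i − a_j) / (j − i). Reading off the sorted break points: {-3, 6, 7}.
Verification: at each break x_0, at least two indices attain the minimum of min_i(a_i + i · x_0).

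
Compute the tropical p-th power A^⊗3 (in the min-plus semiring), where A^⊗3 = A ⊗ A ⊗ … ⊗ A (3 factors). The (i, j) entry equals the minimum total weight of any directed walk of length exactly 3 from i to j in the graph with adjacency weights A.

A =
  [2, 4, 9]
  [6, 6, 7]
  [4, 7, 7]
A^⊗3 =
  [6, 8, 13]
  [10, 12, 17]
  [8, 10, 15]

Each entry (A^⊗3)_ij equals the minimum over all length-3 walks i = v_0 → v_1 → … → v_3 = j of Σ_t A[v_t][v_{t+1}]. For example, for (i, j) = (0, 2) we minimise over 9 possible intermediate vertex sequences; the minimum is 13, attained along the walk 0 → 0 → 0 → 2.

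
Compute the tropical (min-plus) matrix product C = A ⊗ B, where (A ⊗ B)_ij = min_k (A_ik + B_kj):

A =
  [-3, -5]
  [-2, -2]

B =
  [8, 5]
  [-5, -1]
A ⊗ B =
  [-10, -6]
  [-7, -3]

Apply the min-plus product entry-by-entry:
  C[0][0] = min over k of (A[0][0] + B[0][0] = -3 + 8 = 5, A[0][1] + B[1][0] = -5 + -5 = -10) = -10 (attained at k = 1)
  C[0][1] = min over k of (A[0][0] + B[0][1] = -3 + 5 = 2, A[0][1] + B[1][1] = -5 + -1 = -6) = -6 (attained at k = 1)
  C[1][0] = min over k of (A[1][0] + B[0][0] = -2 + 8 = 6, A[1][1] + B[1][0] = -2 + -5 = -7) = -7 (attained at k = 1)
  C[1][1] = min over k of (A[1][0] + B[0][1] = -2 + 5 = 3, A[1][1] + B[1][1] = -2 + -1 = -3) = -3 (attained at k = 1)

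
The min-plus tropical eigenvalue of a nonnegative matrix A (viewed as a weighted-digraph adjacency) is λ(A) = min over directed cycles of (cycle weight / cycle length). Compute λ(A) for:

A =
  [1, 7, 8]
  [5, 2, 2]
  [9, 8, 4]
λ(A) = 1

Enumerate directed cycles and compute their means (weight / length). Sample:
  cycle 0 → 0: weight = 1, length = 1, mean = 1/1 ≈ 1.000
  cycle 1 → 1: weight = 2, length = 1, mean = 2/1 ≈ 2.000
  cycle 2 → 2: weight = 4, length = 1, mean = 4/1 ≈ 4.000
  cycle 0 → 1 → 0: weight = 12, length = 2, mean = 12/2 ≈ 6.000
  cycle 0 → 2 → 0: weight = 17, length = 2, mean = 17/2 ≈ 8.500
  cycle 1 → 0 → 1: weight = 12, length = 2, mean = 12/2 ≈ 6.000
Minimum mean = 1.000, attained e.g. along the cycle 0 → 0 with weight 1 and length 1. So λ(A) = 1/1 = 1.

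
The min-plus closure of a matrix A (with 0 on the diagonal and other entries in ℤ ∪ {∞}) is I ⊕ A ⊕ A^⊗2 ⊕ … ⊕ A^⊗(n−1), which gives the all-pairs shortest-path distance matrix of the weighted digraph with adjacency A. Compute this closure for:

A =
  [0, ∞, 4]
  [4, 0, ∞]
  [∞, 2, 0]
Closure =
  [0, 6, 4]
  [4, 0, 8]
  [6, 2, 0]

This is the Floyd-Warshall all-pairs shortest-path computation. For each intermediate vertex k = 0, 1, …, 2, update dist[i][j] ← min(dist[i][j], dist[i][k] + dist[k][j]). The final matrix gives, for each (i, j), the minimum total weight of any directed path from i to j (possibly empty when i = j).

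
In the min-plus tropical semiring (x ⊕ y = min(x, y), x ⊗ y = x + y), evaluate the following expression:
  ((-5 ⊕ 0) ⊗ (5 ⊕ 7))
((-5 ⊕ 0) ⊗ (5 ⊕ 7)) = 0

Expand innermost to outermost. Recall ⊕ takes the minimum of its arguments and ⊗ takes their sum. Working out the expression ((-5 ⊕ 0) ⊗ (5 ⊕ 7)) gives 0.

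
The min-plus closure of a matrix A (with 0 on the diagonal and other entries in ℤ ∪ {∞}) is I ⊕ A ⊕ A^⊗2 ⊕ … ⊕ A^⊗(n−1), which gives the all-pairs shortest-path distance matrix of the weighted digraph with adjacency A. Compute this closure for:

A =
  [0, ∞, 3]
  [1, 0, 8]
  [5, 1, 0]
Closure =
  [0, 4, 3]
  [1, 0, 4]
  [2, 1, 0]

This is the Floyd-Warshall all-pairs shortest-path computation. For each intermediate vertex k = 0, 1, …, 2, update dist[i][j] ← min(dist[i][j], dist[i][k] + dist[k][j]). The final matrix gives, for each (i, j), the minimum total weight of any directed path from i to j (possibly empty when i = j).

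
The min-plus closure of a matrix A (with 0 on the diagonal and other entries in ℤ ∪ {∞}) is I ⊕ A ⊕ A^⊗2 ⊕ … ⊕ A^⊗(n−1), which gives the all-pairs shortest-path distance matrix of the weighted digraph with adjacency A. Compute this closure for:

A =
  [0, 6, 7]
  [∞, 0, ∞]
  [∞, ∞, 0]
Closure =
  [0, 6, 7]
  [∞, 0, ∞]
  [∞, ∞, 0]

This is the Floyd-Warshall all-pairs shortest-path computation. For each intermediate vertex k = 0, 1, …, 2, update dist[i][j] ← min(dist[i][j], dist[i][k] + dist[k][j]). The final matrix gives, for each (i, j), the minimum total weight of any directed path from i to j (possibly empty when i = j).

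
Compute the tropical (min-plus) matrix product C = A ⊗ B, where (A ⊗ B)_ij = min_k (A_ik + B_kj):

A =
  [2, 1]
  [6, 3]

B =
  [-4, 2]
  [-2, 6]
A ⊗ B =
  [-2, 4]
  [1, 8]

Apply the min-plus product entry-by-entry:
  C[0][0] = min over k of (A[0][0] + B[0][0] = 2 + -4 = -2, A[0][1] + B[1][0] = 1 + -2 = -1) = -2 (attained at k = 0)
  C[0][1] = min over k of (A[0][0] + B[0][1] = 2 + 2 = 4, A[0][1] + B[1][1] = 1 + 6 = 7) = 4 (attained at k = 0)
  C[1][0] = min over k of (A[1][0] + B[0][0] = 6 + -4 = 2, A[1][1] + B[1][0] = 3 + -2 = 1) = 1 (attained at k = 1)
  C[1][1] = min over k of (A[1][0] + B[0][1] = 6 + 2 = 8, A[1][1] + B[1][1] = 3 + 6 = 9) = 8 (attained at k = 0)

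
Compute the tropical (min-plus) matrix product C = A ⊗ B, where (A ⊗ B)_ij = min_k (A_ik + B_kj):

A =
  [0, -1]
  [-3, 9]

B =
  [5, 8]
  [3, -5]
A ⊗ B =
  [2, -6]
  [2, 4]

Apply the min-plus product entry-by-entry:
  C[0][0] = min over k of (A[0][0] + B[0][0] = 0 + 5 = 5, A[0][1] + B[1][0] = -1 + 3 = 2) = 2 (attained at k = 1)
  C[0][1] = min over k of (A[0][0] + B[0][1] = 0 + 8 = 8, A[0][1] + B[1][1] = -1 + -5 = -6) = -6 (attained at k = 1)
  C[1][0] = min over k of (A[1][0] + B[0][0] = -3 + 5 = 2, A[1][1] + B[1][0] = 9 + 3 = 12) = 2 (attained at k = 0)
  C[1][1] = min over k of (A[1][0] + B[0][1] = -3 + 8 = 5, A[1][1] + B[1][1] = 9 + -5 = 4) = 4 (attained at k = 1)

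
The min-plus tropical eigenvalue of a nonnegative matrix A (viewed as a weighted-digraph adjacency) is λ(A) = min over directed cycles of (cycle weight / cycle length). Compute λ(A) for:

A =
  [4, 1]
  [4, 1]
λ(A) = 1

Enumerate directed cycles and compute their means (weight / length). Sample:
  cycle 0 → 0: weight = 4, length = 1, mean = 4/1 ≈ 4.000
  cycle 1 → 1: weight = 1, length = 1, mean = 1/1 ≈ 1.000
  cycle 0 → 1 → 0: weight = 5, length = 2, mean = 5/2 ≈ 2.500
  cycle 1 → 0 → 1: weight = 5, length = 2, mean = 5/2 ≈ 2.500
Minimum mean = 1.000, attained e.g. along the cycle 1 → 1 with weight 1 and length 1. So λ(A) = 1/1 = 1.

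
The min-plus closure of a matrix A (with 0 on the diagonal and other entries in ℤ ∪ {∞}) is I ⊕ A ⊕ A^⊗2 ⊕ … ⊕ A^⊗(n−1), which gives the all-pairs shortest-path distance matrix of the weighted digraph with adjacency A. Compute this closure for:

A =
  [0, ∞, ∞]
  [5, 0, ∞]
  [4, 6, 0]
Closure =
  [0, ∞, ∞]
  [5, 0, ∞]
  [4, 6, 0]

This is the Floyd-Warshall all-pairs shortest-path computation. For each intermediate vertex k = 0, 1, …, 2, update dist[i][j] ← min(dist[i][j], dist[i][k] + dist[k][j]). The final matrix gives, for each (i, j), the minimum total weight of any directed path from i to j (possibly empty when i = j).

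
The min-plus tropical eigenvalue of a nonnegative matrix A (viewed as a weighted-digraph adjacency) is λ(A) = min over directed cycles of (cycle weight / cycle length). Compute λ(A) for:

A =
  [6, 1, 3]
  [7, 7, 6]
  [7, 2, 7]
λ(A) = 4

Enumerate directed cycles and compute their means (weight / length). Sample:
  cycle 0 → 0: weight = 6, length = 1, mean = 6/1 ≈ 6.000
  cycle 1 → 1: weight = 7, length = 1, mean = 7/1 ≈ 7.000
  cycle 2 → 2: weight = 7, length = 1, mean = 7/1 ≈ 7.000
  cycle 0 → 1 → 0: weight = 8, length = 2, mean = 8/2 ≈ 4.000
  cycle 0 → 2 → 0: weight = 10, length = 2, mean = 10/2 ≈ 5.000
  cycle 1 → 0 → 1: weight = 8, length = 2, mean = 8/2 ≈ 4.000
Minimum mean = 4.000, attained e.g. along the cycle 0 → 1 → 0 with weight 8 and length 2. So λ(A) = 8/2 = 4.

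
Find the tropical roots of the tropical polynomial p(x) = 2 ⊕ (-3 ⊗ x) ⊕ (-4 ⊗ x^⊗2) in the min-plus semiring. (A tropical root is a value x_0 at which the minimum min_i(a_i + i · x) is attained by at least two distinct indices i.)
Roots: {1, 5}

Each tropical root is a break point of the lower envelope of the lines y = a_i + i · x (there are 3 lines, with slopes 0, 1, ..., 2). Only the lines that attain the minimum somewhere contribute to roots; other lines are dominated. Here the surviving (envelope) indices are i = 2, i = 1, i = 0.
Intersections between consecutive envelope lines give the roots: for adjacent envelope indices i < j the intersection is x = (a_i − a_j) / (j − i). Reading off the sorted break points: {1, 5}.
Verification: at each break x_0, at least two indices attain the minimum of min_i(a_i + i · x_0).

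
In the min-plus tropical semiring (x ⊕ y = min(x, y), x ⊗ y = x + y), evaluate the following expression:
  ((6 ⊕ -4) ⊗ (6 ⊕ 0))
((6 ⊕ -4) ⊗ (6 ⊕ 0)) = -4

Expand innermost to outermost. Recall ⊕ takes the minimum of its arguments and ⊗ takes their sum. Working out the expression ((6 ⊕ -4) ⊗ (6 ⊕ 0)) gives -4.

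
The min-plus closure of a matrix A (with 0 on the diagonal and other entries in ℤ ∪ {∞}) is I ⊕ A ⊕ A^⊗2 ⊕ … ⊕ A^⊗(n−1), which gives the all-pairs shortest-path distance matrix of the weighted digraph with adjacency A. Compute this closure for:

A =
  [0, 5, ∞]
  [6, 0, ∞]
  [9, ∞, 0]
Closure =
  [0, 5, ∞]
  [6, 0, ∞]
  [9, 14, 0]

This is the Floyd-Warshall all-pairs shortest-path computation. For each intermediate vertex k = 0, 1, …, 2, update dist[i][j] ← min(dist[i][j], dist[i][k] + dist[k][j]). The final matrix gives, for each (i, j), the minimum total weight of any directed path from i to j (possibly empty when i = j).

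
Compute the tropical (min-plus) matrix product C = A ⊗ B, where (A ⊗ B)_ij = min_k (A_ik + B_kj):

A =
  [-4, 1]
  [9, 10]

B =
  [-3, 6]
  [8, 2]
A ⊗ B =
  [-7, 2]
  [6, 12]

Apply the min-plus product entry-by-entry:
  C[0][0] = min over k of (A[0][0] + B[0][0] = -4 + -3 = -7, A[0][1] + B[1][0] = 1 + 8 = 9) = -7 (attained at k = 0)
  C[0][1] = min over k of (A[0][0] + B[0][1] = -4 + 6 = 2, A[0][1] + B[1][1] = 1 + 2 = 3) = 2 (attained at k = 0)
  C[1][0] = min over k of (A[1][0] + B[0][0] = 9 + -3 = 6, A[1][1] + B[1][0] = 10 + 8 = 18) = 6 (attained at k = 0)
  C[1][1] = min over k of (A[1][0] + B[0][1] = 9 + 6 = 15, A[1][1] + B[1][1] = 10 + 2 = 12) = 12 (attained at k = 1)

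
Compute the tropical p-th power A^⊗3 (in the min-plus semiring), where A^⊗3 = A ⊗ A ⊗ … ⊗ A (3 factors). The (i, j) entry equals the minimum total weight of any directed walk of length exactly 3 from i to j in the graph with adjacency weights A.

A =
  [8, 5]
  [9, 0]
A^⊗3 =
  [14, 5]
  [9, 0]

Each entry (A^⊗3)_ij equals the minimum over all length-3 walks i = v_0 → v_1 → … → v_3 = j of Σ_t A[v_t][v_{t+1}]. For example, for (i, j) = (0, 1) we minimise over 4 possible intermediate vertex sequences; the minimum is 5, attained along the walk 0 → 1 → 1 → 1.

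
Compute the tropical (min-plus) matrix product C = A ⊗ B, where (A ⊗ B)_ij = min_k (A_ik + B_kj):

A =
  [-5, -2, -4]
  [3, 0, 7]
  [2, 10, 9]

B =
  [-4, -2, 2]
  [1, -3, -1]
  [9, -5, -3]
A ⊗ B =
  [-9, -9, -7]
  [-1, -3, -1]
  [-2, 0, 4]

Apply the min-plus product entry-by-entry:
  C[0][0] = min over k of (A[0][0] + B[0][0] = -5 + -4 = -9, A[0][1] + B[1][0] = -2 + 1 = -1, A[0][2] + B[2][0] = -4 + 9 = 5) = -9 (attained at k = 0)
  C[0][1] = min over k of (A[0][0] + B[0][1] = -5 + -2 = -7, A[0][1] + B[1][1] = -2 + -3 = -5, A[0][2] + B[2][1] = -4 + -5 = -9) = -9 (attained at k = 2)
  C[0][2] = min over k of (A[0][0] + B[0][2] = -5 + 2 = -3, A[0][1] + B[1][2] = -2 + -1 = -3, A[0][2] + B[2][2] = -4 + -3 = -7) = -7 (attained at k = 2)
  C[1][0] = min over k of (A[1][0] + B[0][0] = 3 + -4 = -1, A[1][1] + B[1][0] = 0 + 1 = 1, A[1][2] + B[2][0] = 7 + 9 = 16) = -1 (attained at k = 0)
  C[1][1] = min over k of (A[1][0] + B[0][1] = 3 + -2 = 1, A[1][1] + B[1][1] = 0 + -3 = -3, A[1][2] + B[2][1] = 7 + -5 = 2) = -3 (attained at k = 1)
  C[1][2] = min over k of (A[1][0] + B[0][2] = 3 + 2 = 5, A[1][1] + B[1][2] = 0 + -1 = -1, A[1][2] + B[2][2] = 7 + -3 = 4) = -1 (attained at k = 1)
  C[2][0] = min over k of (A[2][0] + B[0][0] = 2 + -4 = -2, A[2][1] + B[1][0] = 10 + 1 = 11, A[2][2] + B[2][0] = 9 + 9 = 18) = -2 (attained at k = 0)
  C[2][1] = min over k of (A[2][0] + B[0][1] = 2 + -2 = 0, A[2][1] + B[1][1] = 10 + -3 = 7, A[2][2] + B[2][1] = 9 + -5 = 4) = 0 (attained at k = 0)
  C[2][2] = min over k of (A[2][0] + B[0][2] = 2 + 2 = 4, A[2][1] + B[1][2] = 10 + -1 = 9, A[2][2] + B[2][2] = 9 + -3 = 6) = 4 (attained at k = 0)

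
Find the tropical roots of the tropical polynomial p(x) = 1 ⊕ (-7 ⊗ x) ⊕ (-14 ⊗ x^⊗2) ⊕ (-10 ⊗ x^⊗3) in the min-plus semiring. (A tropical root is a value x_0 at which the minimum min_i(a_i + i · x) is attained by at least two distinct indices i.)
Roots: {-4, 7, 8}

Each tropical root is a break point of the lower envelope of the lines y = a_i + i · x (there are 4 lines, with slopes 0, 1, ..., 3). Only the lines that attain the minimum somewhere contribute to roots; other lines are dominated. Here the surviving (envelope) indices are i = 3, i = 2, i = 1, i = 0.
Intersections between consecutive envelope lines give the roots: for adjacent envelope indices i < j the intersection is x = (a_i − a_j) / (j − i). Reading off the sorted break points: {-4, 7, 8}.
Verification: at each break x_0, at least two indices attain the minimum of min_i(a_i + i · x_0).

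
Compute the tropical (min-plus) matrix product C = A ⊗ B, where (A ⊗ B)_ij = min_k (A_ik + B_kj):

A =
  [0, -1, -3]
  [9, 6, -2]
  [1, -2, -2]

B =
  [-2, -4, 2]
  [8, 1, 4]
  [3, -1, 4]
A ⊗ B =
  [-2, -4, 1]
  [1, -3, 2]
  [-1, -3, 2]

Apply the min-plus product entry-by-entry:
  C[0][0] = min over k of (A[0][0] + B[0][0] = 0 + -2 = -2, A[0][1] + B[1][0] = -1 + 8 = 7, A[0][2] + B[2][0] = -3 + 3 = 0) = -2 (attained at k = 0)
  C[0][1] = min over k of (A[0][0] + B[0][1] = 0 + -4 = -4, A[0][1] + B[1][1] = -1 + 1 = 0, A[0][2] + B[2][1] = -3 + -1 = -4) = -4 (attained at k = 0)
  C[0][2] = min over k of (A[0][0] + B[0][2] = 0 + 2 = 2, A[0][1] + B[1][2] = -1 + 4 = 3, A[0][2] + B[2][2] = -3 + 4 = 1) = 1 (attained at k = 2)
  C[1][0] = min over k of (A[1][0] + B[0][0] = 9 + -2 = 7, A[1][1] + B[1][0] = 6 + 8 = 14, A[1][2] + B[2][0] = -2 + 3 = 1) = 1 (attained at k = 2)
  C[1][1] = min over k of (A[1][0] + B[0][1] = 9 + -4 = 5, A[1][1] + B[1][1] = 6 + 1 = 7, A[1][2] + B[2][1] = -2 + -1 = -3) = -3 (attained at k = 2)
  C[1][2] = min over k of (A[1][0] + B[0][2] = 9 + 2 = 11, A[1][1] + B[1][2] = 6 + 4 = 10, A[1][2] + B[2][2] = -2 + 4 = 2) = 2 (attained at k = 2)
  C[2][0] = min over k of (A[2][0] + B[0][0] = 1 + -2 = -1, A[2][1] + B[1][0] = -2 + 8 = 6, A[2][2] + B[2][0] = -2 + 3 = 1) = -1 (attained at k = 0)
  C[2][1] = min over k of (A[2][0] + B[0][1] = 1 + -4 = -3, A[2][1] + B[1][1] = -2 + 1 = -1, A[2][2] + B[2][1] = -2 + -1 = -3) = -3 (attained at k = 0)
  C[2][2] = min over k of (A[2][0] + B[0][2] = 1 + 2 = 3, A[2][1] + B[1][2] = -2 + 4 = 2, A[2][2] + B[2][2] = -2 + 4 = 2) = 2 (attained at k = 1)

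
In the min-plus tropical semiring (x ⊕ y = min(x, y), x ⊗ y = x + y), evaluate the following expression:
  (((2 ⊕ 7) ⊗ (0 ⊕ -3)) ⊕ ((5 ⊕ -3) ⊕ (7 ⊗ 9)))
(((2 ⊕ 7) ⊗ (0 ⊕ -3)) ⊕ ((5 ⊕ -3) ⊕ (7 ⊗ 9))) = -3

Expand innermost to outermost. Recall ⊕ takes the minimum of its arguments and ⊗ takes their sum. Working out the expression (((2 ⊕ 7) ⊗ (0 ⊕ -3)) ⊕ ((5 ⊕ -3) ⊕ (7 ⊗ 9))) gives -3.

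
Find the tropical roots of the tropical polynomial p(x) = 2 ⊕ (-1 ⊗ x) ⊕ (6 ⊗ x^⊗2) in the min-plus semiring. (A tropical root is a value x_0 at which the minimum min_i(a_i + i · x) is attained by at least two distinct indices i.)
Roots: {-7, 3}

Each tropical root is a break point of the lower envelope of the lines y = a_i + i · x (there are 3 lines, with slopes 0, 1, ..., 2). Only the lines that attain the minimum somewhere contribute to roots; other lines are dominated. Here the surviving (envelope) indices are i = 2, i = 1, i = 0.
Intersections between consecutive envelope lines give the roots: for adjacent envelope indices i < j the intersection is x = (a_i − a_j) / (j − i). Reading off the sorted break points: {-7, 3}.
Verification: at each break x_0, at least two indices attain the minimum of min_i(a_i + i · x_0).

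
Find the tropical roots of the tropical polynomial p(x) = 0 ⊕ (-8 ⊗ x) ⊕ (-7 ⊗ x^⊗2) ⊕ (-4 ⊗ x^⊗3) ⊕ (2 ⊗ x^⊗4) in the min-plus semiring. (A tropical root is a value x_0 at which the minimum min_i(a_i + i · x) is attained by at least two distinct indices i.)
Roots: {-6, -3, -1, 8}

Each tropical root is a break point of the lower envelope of the lines y = a_i + i · x (there are 5 lines, with slopes 0, 1, ..., 4). Only the lines that attain the minimum somewhere contribute to roots; other lines are dominated. Here the surviving (envelope) indices are i = 4, i = 3, i = 2, i = 1, i = 0.
Intersections between consecutive envelope lines give the roots: for adjacent envelope indices i < j the intersection is x = (a_i − a_j) / (j − i). Reading off the sorted break points: {-6, -3, -1, 8}.
Verification: at each break x_0, at least two indices attain the minimum of min_i(a_i + i · x_0).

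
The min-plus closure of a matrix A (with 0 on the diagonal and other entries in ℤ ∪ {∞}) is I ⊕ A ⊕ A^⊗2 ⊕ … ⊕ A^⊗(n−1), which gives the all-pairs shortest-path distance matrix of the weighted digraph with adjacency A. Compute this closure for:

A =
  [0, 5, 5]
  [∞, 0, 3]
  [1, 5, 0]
Closure =
  [0, 5, 5]
  [4, 0, 3]
  [1, 5, 0]

This is the Floyd-Warshall all-pairs shortest-path computation. For each intermediate vertex k = 0, 1, …, 2, update dist[i][j] ← min(dist[i][j], dist[i][k] + dist[k][j]). The final matrix gives, for each (i, j), the minimum total weight of any directed path from i to j (possibly empty when i = j).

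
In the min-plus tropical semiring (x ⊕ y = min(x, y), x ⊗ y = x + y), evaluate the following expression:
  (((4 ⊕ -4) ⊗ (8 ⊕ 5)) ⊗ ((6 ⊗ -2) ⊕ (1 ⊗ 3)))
(((4 ⊕ -4) ⊗ (8 ⊕ 5)) ⊗ ((6 ⊗ -2) ⊕ (1 ⊗ 3))) = 5

Expand innermost to outermost. Recall ⊕ takes the minimum of its arguments and ⊗ takes their sum. Working out the expression (((4 ⊕ -4) ⊗ (8 ⊕ 5)) ⊗ ((6 ⊗ -2) ⊕ (1 ⊗ 3))) gives 5.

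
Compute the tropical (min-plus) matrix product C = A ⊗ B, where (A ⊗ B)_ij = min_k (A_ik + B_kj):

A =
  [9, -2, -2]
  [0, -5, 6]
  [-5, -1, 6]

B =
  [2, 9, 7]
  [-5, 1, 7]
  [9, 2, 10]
A ⊗ B =
  [-7, -1, 5]
  [-10, -4, 2]
  [-6, 0, 2]

Apply the min-plus product entry-by-entry:
  C[0][0] = min over k of (A[0][0] + B[0][0] = 9 + 2 = 11, A[0][1] + B[1][0] = -2 + -5 = -7, A[0][2] + B[2][0] = -2 + 9 = 7) = -7 (attained at k = 1)
  C[0][1] = min over k of (A[0][0] + B[0][1] = 9 + 9 = 18, A[0][1] + B[1][1] = -2 + 1 = -1, A[0][2] + B[2][1] = -2 + 2 = 0) = -1 (attained at k = 1)
  C[0][2] = min over k of (A[0][0] + B[0][2] = 9 + 7 = 16, A[0][1] + B[1][2] = -2 + 7 = 5, A[0][2] + B[2][2] = -2 + 10 = 8) = 5 (attained at k = 1)
  C[1][0] = min over k of (A[1][0] + B[0][0] = 0 + 2 = 2, A[1][1] + B[1][0] = -5 + -5 = -10, A[1][2] + B[2][0] = 6 + 9 = 15) = -10 (attained at k = 1)
  C[1][1] = min over k of (A[1][0] + B[0][1] = 0 + 9 = 9, A[1][1] + B[1][1] = -5 + 1 = -4, A[1][2] + B[2][1] = 6 + 2 = 8) = -4 (attained at k = 1)
  C[1][2] = min over k of (A[1][0] + B[0][2] = 0 + 7 = 7, A[1][1] + B[1][2] = -5 + 7 = 2, A[1][2] + B[2][2] = 6 + 10 = 16) = 2 (attained at k = 1)
  C[2][0] = min over k of (A[2][0] + B[0][0] = -5 + 2 = -3, A[2][1] + B[1][0] = -1 + -5 = -6, A[2][2] + B[2][0] = 6 + 9 = 15) = -6 (attained at k = 1)
  C[2][1] = min over k of (A[2][0] + B[0][1] = -5 + 9 = 4, A[2][1] + B[1][1] = -1 + 1 = 0, A[2][2] + B[2][1] = 6 + 2 = 8) = 0 (attained at k = 1)
  C[2][2] = min over k of (A[2][0] + B[0][2] = -5 + 7 = 2, A[2][1] + B[1][2] = -1 + 7 = 6, A[2][2] + B[2][2] = 6 + 10 = 16) = 2 (attained at k = 0)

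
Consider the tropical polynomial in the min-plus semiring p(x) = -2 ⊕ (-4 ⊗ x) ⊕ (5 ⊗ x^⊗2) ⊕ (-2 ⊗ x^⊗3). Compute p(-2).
p(-2) = -8

A tropical monomial a ⊗ x^⊗i evaluates to a + i · x. Evaluating each term at x = -2:
  Term 0 contributes -2 + 0 · -2 = -2
  Term 1 contributes -4 + 1 · -2 = -6
  Term 2 contributes 5 + 2 · -2 = 1
  Term 3 contributes -2 + 3 · -2 = -8
p(-2) = ⊕ of these = min[-2, -6, 1, -8] = -8.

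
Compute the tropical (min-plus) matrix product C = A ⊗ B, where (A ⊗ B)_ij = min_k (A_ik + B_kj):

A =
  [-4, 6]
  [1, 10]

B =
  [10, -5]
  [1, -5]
A ⊗ B =
  [6, -9]
  [11, -4]

Apply the min-plus product entry-by-entry:
  C[0][0] = min over k of (A[0][0] + B[0][0] = -4 + 10 = 6, A[0][1] + B[1][0] = 6 + 1 = 7) = 6 (attained at k = 0)
  C[0][1] = min over k of (A[0][0] + B[0][1] = -4 + -5 = -9, A[0][1] + B[1][1] = 6 + -5 = 1) = -9 (attained at k = 0)
  C[1][0] = min over k of (A[1][0] + B[0][0] = 1 + 10 = 11, A[1][1] + B[1][0] = 10 + 1 = 11) = 11 (attained at k = 0)
  C[1][1] = min over k of (A[1][0] + B[0][1] = 1 + -5 = -4, A[1][1] + B[1][1] = 10 + -5 = 5) = -4 (attained at k = 0)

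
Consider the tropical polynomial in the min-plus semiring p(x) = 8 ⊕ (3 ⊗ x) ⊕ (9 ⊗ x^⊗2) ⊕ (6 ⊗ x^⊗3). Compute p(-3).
p(-3) = -3

A tropical monomial a ⊗ x^⊗i evaluates to a + i · x. Evaluating each term at x = -3:
  Term 0 contributes 8 + 0 · -3 = 8
  Term 1 contributes 3 + 1 · -3 = 0
  Term 2 contributes 9 + 2 · -3 = 3
  Term 3 contributes 6 + 3 · -3 = -3
p(-3) = ⊕ of these = min[8, 0, 3, -3] = -3.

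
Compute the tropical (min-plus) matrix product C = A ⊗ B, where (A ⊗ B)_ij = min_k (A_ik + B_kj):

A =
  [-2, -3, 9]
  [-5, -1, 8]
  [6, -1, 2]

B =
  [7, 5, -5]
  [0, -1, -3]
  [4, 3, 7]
A ⊗ B =
  [-3, -4, -7]
  [-1, -2, -10]
  [-1, -2, -4]

Apply the min-plus product entry-by-entry:
  C[0][0] = min over k of (A[0][0] + B[0][0] = -2 + 7 = 5, A[0][1] + B[1][0] = -3 + 0 = -3, A[0][2] + B[2][0] = 9 + 4 = 13) = -3 (attained at k = 1)
  C[0][1] = min over k of (A[0][0] + B[0][1] = -2 + 5 = 3, A[0][1] + B[1][1] = -3 + -1 = -4, A[0][2] + B[2][1] = 9 + 3 = 12) = -4 (attained at k = 1)
  C[0][2] = min over k of (A[0][0] + B[0][2] = -2 + -5 = -7, A[0][1] + B[1][2] = -3 + -3 = -6, A[0][2] + B[2][2] = 9 + 7 = 16) = -7 (attained at k = 0)
  C[1][0] = min over k of (A[1][0] + B[0][0] = -5 + 7 = 2, A[1][1] + B[1][0] = -1 + 0 = -1, A[1][2] + B[2][0] = 8 + 4 = 12) = -1 (attained at k = 1)
  C[1][1] = min over k of (A[1][0] + B[0][1] = -5 + 5 = 0, A[1][1] + B[1][1] = -1 + -1 = -2, A[1][2] + B[2][1] = 8 + 3 = 11) = -2 (attained at k = 1)
  C[1][2] = min over k of (A[1][0] + B[0][2] = -5 + -5 = -10, A[1][1] + B[1][2] = -1 + -3 = -4, A[1][2] + B[2][2] = 8 + 7 = 15) = -10 (attained at k = 0)
  C[2][0] = min over k of (A[2][0] + B[0][0] = 6 + 7 = 13, A[2][1] + B[1][0] = -1 + 0 = -1, A[2][2] + B[2][0] = 2 + 4 = 6) = -1 (attained at k = 1)
  C[2][1] = min over k of (A[2][0] + B[0][1] = 6 + 5 = 11, A[2][1] + B[1][1] = -1 + -1 = -2, A[2][2] + B[2][1] = 2 + 3 = 5) = -2 (attained at k = 1)
  C[2][2] = min over k of (A[2][0] + B[0][2] = 6 + -5 = 1, A[2][1] + B[1][2] = -1 + -3 = -4, A[2][2] + B[2][2] = 2 + 7 = 9) = -4 (attained at k = 1)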